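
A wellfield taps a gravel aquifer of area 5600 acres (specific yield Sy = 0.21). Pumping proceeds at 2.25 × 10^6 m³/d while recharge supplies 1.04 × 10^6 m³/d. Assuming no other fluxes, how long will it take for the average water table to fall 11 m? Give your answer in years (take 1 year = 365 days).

t ≈ 0.119 years

A = 5600 acres = 2.266 × 10^7 m²
ΔV = Sy × A × Δh = 0.21 × 2.266 × 10^7 × 11 = 5.235 × 10^7 m³
Net withdrawal = 2.25 × 10^6 − 1.04 × 10^6 = 1.21 × 10^6 m³/d
t = ΔV / Q = 5.235 × 10^7 m³ / 1.21 × 10^6 m³/d = 43.26 d
t = 43.26 d ≈ 0.1185 years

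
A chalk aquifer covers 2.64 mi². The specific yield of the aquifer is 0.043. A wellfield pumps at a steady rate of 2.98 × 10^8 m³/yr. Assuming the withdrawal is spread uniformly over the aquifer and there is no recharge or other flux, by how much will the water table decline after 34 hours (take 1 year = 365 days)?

A = 2.64 mi² = 6.838 × 10^6 m²
Q = 2.98 × 10^8 m³/yr = 8.164 × 10^5 m³/d
t = 34 hours = 1.417 d
ΔV = Q × t = 8.164 × 10^5 m³/d × 1.417 d = 1.157 × 10^6 m³
Δh = ΔV / (Sy × A) = 1.157 × 10^6 / (0.043 × 6.838 × 10^6) = 3.934 m

Δh ≈ 3.93 m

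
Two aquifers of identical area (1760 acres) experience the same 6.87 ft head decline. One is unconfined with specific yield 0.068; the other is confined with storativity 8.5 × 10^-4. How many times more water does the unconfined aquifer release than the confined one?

A = 1760 acres = 7.122 × 10^6 m²
Δh = 6.87 ft = 2.094 m
Unconfined: ΔV_u = Sy × A × Δh = 0.068 × 7.122 × 10^6 × 2.094 = 1.014 × 10^6 m³
Confined: ΔV_c = S × A × Δh = 8.5 × 10^-4 × 7.122 × 10^6 × 2.094 = 12680 m³
Ratio = ΔV_u / ΔV_c = Sy / S = 0.068 / 8.5 × 10^-4 = 80

ΔV_u / ΔV_c ≈ 80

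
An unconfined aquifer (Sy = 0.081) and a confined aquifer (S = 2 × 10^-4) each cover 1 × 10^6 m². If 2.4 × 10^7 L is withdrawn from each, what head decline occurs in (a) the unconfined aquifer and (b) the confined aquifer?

ΔV = 2.4 × 10^7 L = 24000 m³
Unconfined: Δh_u = ΔV/(Sy·A) = 24000/(0.081 × 1 × 10^6) = 0.2963 m
Confined: Δh_c = ΔV/(S·A) = 24000/(2 × 10^-4 × 1 × 10^6) = 120 m

Δh_u ≈ 0.296 m; Δh_c ≈ 120 m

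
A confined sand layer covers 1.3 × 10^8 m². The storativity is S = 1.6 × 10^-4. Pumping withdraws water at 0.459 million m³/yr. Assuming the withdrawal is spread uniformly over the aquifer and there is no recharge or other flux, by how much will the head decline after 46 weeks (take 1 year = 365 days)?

Q = 0.459 million m³/yr = 1258 m³/d
t = 46 weeks = 322 d
ΔV = Q × t = 1258 m³/d × 322 d = 4.049 × 10^5 m³
Δh = ΔV / (S × A) = 4.049 × 10^5 / (1.6 × 10^-4 × 1.3 × 10^8) = 19.47 m

Δh ≈ 19.5 m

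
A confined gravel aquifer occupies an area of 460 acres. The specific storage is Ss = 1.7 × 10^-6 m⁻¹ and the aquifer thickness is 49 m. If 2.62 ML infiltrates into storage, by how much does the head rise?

Δh ≈ 16.9 m

S = Ss × b = 1.7 × 10^-6 m⁻¹ × 49 m = 8.33 × 10^-5
A = 460 acres = 1.862 × 10^6 m²
ΔV = 2.62 ML = 2620 m³
Δh = ΔV / (S × A) = 2620 m³ / (8.33 × 10^-5 × 1.862 × 10^6 m²) = 16.9 m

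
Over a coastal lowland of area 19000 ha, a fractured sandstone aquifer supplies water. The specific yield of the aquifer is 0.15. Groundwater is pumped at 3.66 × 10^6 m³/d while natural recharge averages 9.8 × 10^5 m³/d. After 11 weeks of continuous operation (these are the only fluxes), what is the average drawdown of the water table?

Δh ≈ 7.24 m

A = 19000 ha = 1.9 × 10^8 m²
Net abstraction = 3.66 × 10^6 − 9.8 × 10^5 = 2.68 × 10^6 m³/d
t = 11 weeks = 77 d
ΔV = Q × t = 2.68 × 10^6 m³/d × 77 d = 2.064 × 10^8 m³
Δh = ΔV / (Sy × A) = 2.064 × 10^8 / (0.15 × 1.9 × 10^8) = 7.241 m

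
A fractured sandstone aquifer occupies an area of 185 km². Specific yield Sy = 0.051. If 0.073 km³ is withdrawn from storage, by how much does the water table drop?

Δh ≈ 7.74 m

A = 185 km² = 1.85 × 10^8 m²
ΔV = 0.073 km³ = 7.3 × 10^7 m³
Δh = ΔV / (Sy × A) = 7.3 × 10^7 m³ / (0.051 × 1.85 × 10^8 m²) = 7.737 m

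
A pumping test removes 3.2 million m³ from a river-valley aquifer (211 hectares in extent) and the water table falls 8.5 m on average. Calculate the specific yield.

A = 211 hectares = 2.11 × 10^6 m²
ΔV = 3.2 million m³ = 3.2 × 10^6 m³
Sy = ΔV / (A × Δh) = 3.2 × 10^6 m³ / (2.11 × 10^6 m² × 8.5 m) = 0.1784

Sy ≈ 0.18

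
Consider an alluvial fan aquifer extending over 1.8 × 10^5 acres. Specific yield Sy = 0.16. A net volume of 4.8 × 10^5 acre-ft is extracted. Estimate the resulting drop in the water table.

A = 1.8 × 10^5 acres = 7.284 × 10^8 m²
ΔV = 4.8 × 10^5 acre-ft = 5.921 × 10^8 m³
Δh = ΔV / (Sy × A) = 5.921 × 10^8 m³ / (0.16 × 7.284 × 10^8 m²) = 5.08 m

Δh ≈ 5.08 m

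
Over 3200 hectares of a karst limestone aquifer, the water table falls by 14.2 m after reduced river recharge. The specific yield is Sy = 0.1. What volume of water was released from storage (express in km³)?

ΔV ≈ 0.0454 km³

A = 3200 hectares = 3.2 × 10^7 m²
ΔV = Sy × A × Δh = 0.1 × 3.2 × 10^7 m² × 14.2 m = 4.544 × 10^7 m³
ΔV = 4.544 × 10^7 m³ = 0.04544 km³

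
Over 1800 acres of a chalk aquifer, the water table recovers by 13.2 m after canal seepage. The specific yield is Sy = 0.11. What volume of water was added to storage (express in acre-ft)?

A = 1800 acres = 7.284 × 10^6 m²
ΔV = Sy × A × Δh = 0.11 × 7.284 × 10^6 m² × 13.2 m = 1.058 × 10^7 m³
ΔV = 1.058 × 10^7 m³ = 8575 acre-ft

ΔV ≈ 8570 acre-ft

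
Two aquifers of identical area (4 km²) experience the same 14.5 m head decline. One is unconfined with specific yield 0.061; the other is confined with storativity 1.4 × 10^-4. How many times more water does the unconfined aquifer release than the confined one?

A = 4 km² = 4 × 10^6 m²
Unconfined: ΔV_u = Sy × A × Δh = 0.061 × 4 × 10^6 × 14.5 = 3.538 × 10^6 m³
Confined: ΔV_c = S × A × Δh = 1.4 × 10^-4 × 4 × 10^6 × 14.5 = 8120 m³
Ratio = ΔV_u / ΔV_c = Sy / S = 0.061 / 1.4 × 10^-4 = 435.7

ΔV_u / ΔV_c ≈ 436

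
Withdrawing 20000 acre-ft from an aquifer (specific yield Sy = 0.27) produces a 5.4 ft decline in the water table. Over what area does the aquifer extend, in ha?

Δh = 5.4 ft = 1.646 m
ΔV = 20000 acre-ft = 2.467 × 10^7 m³
A = ΔV / (Sy × Δh) = 2.467 × 10^7 / (0.27 × 1.646) = 5.551 × 10^7 m²
A = 5.551 × 10^7 m² = 5551 ha

A ≈ 5550 ha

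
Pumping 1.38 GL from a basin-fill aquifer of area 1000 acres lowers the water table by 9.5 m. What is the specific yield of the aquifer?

A = 1000 acres = 4.047 × 10^6 m²
ΔV = 1.38 GL = 1.38 × 10^6 m³
Sy = ΔV / (A × Δh) = 1.38 × 10^6 m³ / (4.047 × 10^6 m² × 9.5 m) = 0.0359

Sy ≈ 0.036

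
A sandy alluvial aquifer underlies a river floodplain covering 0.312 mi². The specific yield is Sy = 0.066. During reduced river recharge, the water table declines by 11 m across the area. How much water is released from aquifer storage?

ΔV ≈ 5.87 × 10^5 m³

A = 0.312 mi² = 8.081 × 10^5 m²
ΔV = Sy × A × Δh = 0.066 × 8.081 × 10^5 m² × 11 m = 5.867 × 10^5 m³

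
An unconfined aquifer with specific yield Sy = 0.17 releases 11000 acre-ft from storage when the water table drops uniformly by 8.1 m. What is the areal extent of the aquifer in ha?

ΔV = 11000 acre-ft = 1.357 × 10^7 m³
A = ΔV / (Sy × Δh) = 1.357 × 10^7 / (0.17 × 8.1) = 9.854 × 10^6 m²
A = 9.854 × 10^6 m² = 985.4 ha

A ≈ 985 ha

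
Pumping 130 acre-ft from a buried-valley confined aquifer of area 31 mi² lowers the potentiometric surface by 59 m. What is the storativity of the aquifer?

S ≈ 3.4 × 10^-5

A = 31 mi² = 8.029 × 10^7 m²
ΔV = 130 acre-ft = 1.604 × 10^5 m³
S = ΔV / (A × Δh) = 1.604 × 10^5 m³ / (8.029 × 10^7 m² × 59 m) = 3.385 × 10^-5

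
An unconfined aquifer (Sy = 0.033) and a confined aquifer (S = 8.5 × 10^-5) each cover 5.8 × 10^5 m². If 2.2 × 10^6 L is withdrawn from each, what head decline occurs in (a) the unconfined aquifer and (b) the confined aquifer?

Δh_u ≈ 0.115 m; Δh_c ≈ 44.6 m

ΔV = 2.2 × 10^6 L = 2200 m³
Unconfined: Δh_u = ΔV/(Sy·A) = 2200/(0.033 × 5.8 × 10^5) = 0.1149 m
Confined: Δh_c = ΔV/(S·A) = 2200/(8.5 × 10^-5 × 5.8 × 10^5) = 44.62 m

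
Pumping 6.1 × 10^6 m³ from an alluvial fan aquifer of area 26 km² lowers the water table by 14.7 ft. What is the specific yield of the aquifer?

Sy ≈ 0.052

A = 26 km² = 2.6 × 10^7 m²
Δh = 14.7 ft = 4.481 m
Sy = ΔV / (A × Δh) = 6.1 × 10^6 m³ / (2.6 × 10^7 m² × 4.481 m) = 0.05236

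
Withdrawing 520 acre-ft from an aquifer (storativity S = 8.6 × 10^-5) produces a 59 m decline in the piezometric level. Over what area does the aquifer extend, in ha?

ΔV = 520 acre-ft = 6.414 × 10^5 m³
A = ΔV / (S × Δh) = 6.414 × 10^5 / (8.6 × 10^-5 × 59) = 1.264 × 10^8 m²
A = 1.264 × 10^8 m² = 12640 ha

A ≈ 12600 ha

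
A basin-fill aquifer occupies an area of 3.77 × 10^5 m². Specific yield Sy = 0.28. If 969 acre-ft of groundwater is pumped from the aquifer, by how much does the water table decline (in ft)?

ΔV = 969 acre-ft = 1.195 × 10^6 m³
Δh = ΔV / (Sy × A) = 1.195 × 10^6 m³ / (0.28 × 3.77 × 10^5 m²) = 11.32 m
Δh = 11.32 m = 37.15 ft

Δh ≈ 37.1 ft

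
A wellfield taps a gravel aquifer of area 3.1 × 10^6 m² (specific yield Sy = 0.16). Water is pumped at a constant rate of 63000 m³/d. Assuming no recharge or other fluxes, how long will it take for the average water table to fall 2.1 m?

ΔV = Sy × A × Δh = 0.16 × 3.1 × 10^6 × 2.1 = 1.042 × 10^6 m³
t = ΔV / Q = 1.042 × 10^6 m³ / 63000 m³/d = 16.53 d

t ≈ 16.5 days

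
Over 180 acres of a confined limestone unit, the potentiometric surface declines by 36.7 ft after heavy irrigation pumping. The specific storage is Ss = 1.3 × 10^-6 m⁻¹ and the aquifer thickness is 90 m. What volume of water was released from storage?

S = Ss × b = 1.3 × 10^-6 m⁻¹ × 90 m = 1.17 × 10^-4
A = 180 acres = 7.284 × 10^5 m²
Δh = 36.7 ft = 11.19 m
ΔV = S × A × Δh = 1.17 × 10^-4 × 7.284 × 10^5 m² × 11.19 m = 953.4 m³

ΔV ≈ 953 m³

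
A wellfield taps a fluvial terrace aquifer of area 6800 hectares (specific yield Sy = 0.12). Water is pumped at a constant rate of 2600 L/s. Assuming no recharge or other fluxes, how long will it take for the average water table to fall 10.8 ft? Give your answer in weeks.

t ≈ 17.1 weeks

A = 6800 hectares = 6.8 × 10^7 m²
Δh = 10.8 ft = 3.292 m
ΔV = Sy × A × Δh = 0.12 × 6.8 × 10^7 × 3.292 = 2.686 × 10^7 m³
Q = 2600 L/s = 2.246 × 10^5 m³/d
t = ΔV / Q = 2.686 × 10^7 m³ / 2.246 × 10^5 m³/d = 119.6 d
t = 119.6 d ≈ 17.08 weeks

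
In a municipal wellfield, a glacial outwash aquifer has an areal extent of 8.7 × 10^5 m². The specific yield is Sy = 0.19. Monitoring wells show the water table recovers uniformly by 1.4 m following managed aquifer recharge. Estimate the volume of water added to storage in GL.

ΔV = Sy × A × Δh = 0.19 × 8.7 × 10^5 m² × 1.4 m = 2.314 × 10^5 m³
ΔV = 2.314 × 10^5 m³ = 0.2314 GL

ΔV ≈ 0.231 GL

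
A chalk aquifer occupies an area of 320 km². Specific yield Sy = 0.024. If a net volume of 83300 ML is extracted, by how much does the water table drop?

A = 320 km² = 3.2 × 10^8 m²
ΔV = 83300 ML = 8.33 × 10^7 m³
Δh = ΔV / (Sy × A) = 8.33 × 10^7 m³ / (0.024 × 3.2 × 10^8 m²) = 10.85 m

Δh ≈ 10.8 m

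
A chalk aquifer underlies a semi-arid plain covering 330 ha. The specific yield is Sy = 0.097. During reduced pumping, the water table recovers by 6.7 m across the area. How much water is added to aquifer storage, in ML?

ΔV ≈ 2140 ML

A = 330 ha = 3.3 × 10^6 m²
ΔV = Sy × A × Δh = 0.097 × 3.3 × 10^6 m² × 6.7 m = 2.145 × 10^6 m³
ΔV = 2.145 × 10^6 m³ = 2145 ML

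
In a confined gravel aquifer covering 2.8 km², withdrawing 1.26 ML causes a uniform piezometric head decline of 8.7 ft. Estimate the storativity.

A = 2.8 km² = 2.8 × 10^6 m²
Δh = 8.7 ft = 2.652 m
ΔV = 1.26 ML = 1260 m³
S = ΔV / (A × Δh) = 1260 m³ / (2.8 × 10^6 m² × 2.652 m) = 1.697 × 10^-4

S ≈ 1.7 × 10^-4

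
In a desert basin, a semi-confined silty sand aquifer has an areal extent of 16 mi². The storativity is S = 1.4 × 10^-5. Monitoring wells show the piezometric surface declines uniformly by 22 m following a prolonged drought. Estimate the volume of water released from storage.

A = 16 mi² = 4.144 × 10^7 m²
ΔV = S × A × Δh = 1.4 × 10^-5 × 4.144 × 10^7 m² × 22 m = 12760 m³

ΔV ≈ 12800 m³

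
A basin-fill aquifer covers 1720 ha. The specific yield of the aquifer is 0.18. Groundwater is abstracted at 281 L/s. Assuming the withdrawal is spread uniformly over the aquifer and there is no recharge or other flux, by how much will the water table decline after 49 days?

A = 1720 ha = 1.72 × 10^7 m²
Q = 281 L/s = 24280 m³/d
ΔV = Q × t = 24280 m³/d × 49 d = 1.19 × 10^6 m³
Δh = ΔV / (Sy × A) = 1.19 × 10^6 / (0.18 × 1.72 × 10^7) = 0.3843 m

Δh ≈ 0.384 m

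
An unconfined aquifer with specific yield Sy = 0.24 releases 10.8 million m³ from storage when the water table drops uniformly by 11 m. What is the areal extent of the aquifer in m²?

A ≈ 4.09 × 10^6 m²

ΔV = 10.8 million m³ = 1.08 × 10^7 m³
A = ΔV / (Sy × Δh) = 1.08 × 10^7 / (0.24 × 11) = 4.091 × 10^6 m²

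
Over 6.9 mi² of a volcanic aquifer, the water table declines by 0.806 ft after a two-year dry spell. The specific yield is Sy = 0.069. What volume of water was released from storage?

A = 6.9 mi² = 1.787 × 10^7 m²
Δh = 0.806 ft = 0.2457 m
ΔV = Sy × A × Δh = 0.069 × 1.787 × 10^7 m² × 0.2457 m = 3.029 × 10^5 m³

ΔV ≈ 3.03 × 10^5 m³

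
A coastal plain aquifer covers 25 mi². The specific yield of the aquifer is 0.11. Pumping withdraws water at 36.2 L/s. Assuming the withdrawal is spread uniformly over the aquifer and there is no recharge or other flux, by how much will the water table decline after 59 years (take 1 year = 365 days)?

A = 25 mi² = 6.475 × 10^7 m²
Q = 36.2 L/s = 3128 m³/d
t = 59 years = 21540 d
ΔV = Q × t = 3128 m³/d × 21540 d = 6.735 × 10^7 m³
Δh = ΔV / (Sy × A) = 6.735 × 10^7 / (0.11 × 6.475 × 10^7) = 9.457 m

Δh ≈ 9.46 m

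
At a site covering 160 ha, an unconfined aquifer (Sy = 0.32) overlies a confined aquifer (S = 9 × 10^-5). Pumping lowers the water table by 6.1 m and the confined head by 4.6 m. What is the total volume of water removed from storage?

ΔV ≈ 3.12 × 10^6 m³

A = 160 ha = 1.6 × 10^6 m²
Unconfined: ΔV_u = Sy × A × Δh_u = 0.32 × 1.6 × 10^6 × 6.1 = 3.123 × 10^6 m³
Confined: ΔV_c = S × A × Δh_c = 9 × 10^-5 × 1.6 × 10^6 × 4.6 = 662.4 m³
Total ΔV = 3.123 × 10^6 + 662.4 = 3.124 × 10^6 m³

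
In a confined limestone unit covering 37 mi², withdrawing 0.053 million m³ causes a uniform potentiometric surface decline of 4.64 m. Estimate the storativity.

A = 37 mi² = 9.583 × 10^7 m²
ΔV = 0.053 million m³ = 53000 m³
S = ΔV / (A × Δh) = 53000 m³ / (9.583 × 10^7 m² × 4.64 m) = 1.192 × 10^-4

S ≈ 1.2 × 10^-4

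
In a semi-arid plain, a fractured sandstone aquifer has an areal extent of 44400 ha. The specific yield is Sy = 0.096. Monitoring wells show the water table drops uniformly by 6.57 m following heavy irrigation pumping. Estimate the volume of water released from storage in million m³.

A = 44400 ha = 4.44 × 10^8 m²
ΔV = Sy × A × Δh = 0.096 × 4.44 × 10^8 m² × 6.57 m = 2.8 × 10^8 m³
ΔV = 2.8 × 10^8 m³ = 280 million m³

ΔV ≈ 280 million m³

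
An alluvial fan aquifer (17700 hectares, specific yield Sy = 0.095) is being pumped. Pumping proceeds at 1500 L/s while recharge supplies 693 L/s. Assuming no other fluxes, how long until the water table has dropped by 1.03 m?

t ≈ 248 days

A = 17700 hectares = 1.77 × 10^8 m²
ΔV = Sy × A × Δh = 0.095 × 1.77 × 10^8 × 1.03 = 1.732 × 10^7 m³
Net withdrawal = 1500 − 693 = 807 L/s = 69720 m³/d
t = ΔV / Q = 1.732 × 10^7 m³ / 69720 m³/d = 248.4 d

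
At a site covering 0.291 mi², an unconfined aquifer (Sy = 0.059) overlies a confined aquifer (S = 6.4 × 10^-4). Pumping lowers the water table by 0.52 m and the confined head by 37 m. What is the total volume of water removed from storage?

ΔV ≈ 41000 m³

A = 0.291 mi² = 7.537 × 10^5 m²
Unconfined: ΔV_u = Sy × A × Δh_u = 0.059 × 7.537 × 10^5 × 0.52 = 23120 m³
Confined: ΔV_c = S × A × Δh_c = 6.4 × 10^-4 × 7.537 × 10^5 × 37 = 17850 m³
Total ΔV = 23120 + 17850 = 40970 m³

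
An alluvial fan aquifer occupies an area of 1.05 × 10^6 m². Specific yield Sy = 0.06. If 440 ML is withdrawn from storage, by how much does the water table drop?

Δh ≈ 6.98 m

ΔV = 440 ML = 4.4 × 10^5 m³
Δh = ΔV / (Sy × A) = 4.4 × 10^5 m³ / (0.06 × 1.05 × 10^6 m²) = 6.984 m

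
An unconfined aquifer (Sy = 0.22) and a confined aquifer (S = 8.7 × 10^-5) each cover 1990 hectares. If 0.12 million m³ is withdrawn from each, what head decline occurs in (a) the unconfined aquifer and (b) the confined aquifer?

A = 1990 hectares = 1.99 × 10^7 m²
ΔV = 0.12 million m³ = 1.2 × 10^5 m³
Unconfined: Δh_u = ΔV/(Sy·A) = 1.2 × 10^5/(0.22 × 1.99 × 10^7) = 0.02741 m
Confined: Δh_c = ΔV/(S·A) = 1.2 × 10^5/(8.7 × 10^-5 × 1.99 × 10^7) = 69.31 m

Δh_u ≈ 0.0274 m; Δh_c ≈ 69.3 m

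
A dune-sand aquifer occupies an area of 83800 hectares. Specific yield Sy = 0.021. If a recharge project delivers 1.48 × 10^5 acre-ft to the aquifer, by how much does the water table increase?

Δh ≈ 10.4 m

A = 83800 hectares = 8.38 × 10^8 m²
ΔV = 1.48 × 10^5 acre-ft = 1.826 × 10^8 m³
Δh = ΔV / (Sy × A) = 1.826 × 10^8 m³ / (0.021 × 8.38 × 10^8 m²) = 10.37 m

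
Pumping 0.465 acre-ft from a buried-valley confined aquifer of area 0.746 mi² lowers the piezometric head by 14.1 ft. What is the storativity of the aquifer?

S ≈ 6.9 × 10^-5

A = 0.746 mi² = 1.932 × 10^6 m²
Δh = 14.1 ft = 4.298 m
ΔV = 0.465 acre-ft = 573.6 m³
S = ΔV / (A × Δh) = 573.6 m³ / (1.932 × 10^6 m² × 4.298 m) = 6.907 × 10^-5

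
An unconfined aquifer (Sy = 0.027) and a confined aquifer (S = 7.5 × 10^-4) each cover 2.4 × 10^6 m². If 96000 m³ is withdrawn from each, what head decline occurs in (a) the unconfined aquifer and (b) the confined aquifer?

Unconfined: Δh_u = ΔV/(Sy·A) = 96000/(0.027 × 2.4 × 10^6) = 1.481 m
Confined: Δh_c = ΔV/(S·A) = 96000/(7.5 × 10^-4 × 2.4 × 10^6) = 53.33 m

Δh_u ≈ 1.48 m; Δh_c ≈ 53.3 m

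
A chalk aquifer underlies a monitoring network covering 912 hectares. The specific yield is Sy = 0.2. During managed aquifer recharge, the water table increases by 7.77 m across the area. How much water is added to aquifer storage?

A = 912 hectares = 9.12 × 10^6 m²
ΔV = Sy × A × Δh = 0.2 × 9.12 × 10^6 m² × 7.77 m = 1.417 × 10^7 m³

ΔV ≈ 1.42 × 10^7 m³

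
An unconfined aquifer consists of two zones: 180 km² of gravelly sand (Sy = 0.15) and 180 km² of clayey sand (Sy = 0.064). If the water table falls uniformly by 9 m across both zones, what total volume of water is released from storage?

ΔV ≈ 3.47 × 10^8 m³

A₁ = 180 km² = 1.8 × 10^8 m²; A₂ = 180 km² = 1.8 × 10^8 m²
ΔV₁ = 0.15 × 1.8 × 10^8 × 9 = 2.43 × 10^8 m³
ΔV₂ = 0.064 × 1.8 × 10^8 × 9 = 1.037 × 10^8 m³
ΔV = ΔV₁ + ΔV₂ = 3.467 × 10^8 m³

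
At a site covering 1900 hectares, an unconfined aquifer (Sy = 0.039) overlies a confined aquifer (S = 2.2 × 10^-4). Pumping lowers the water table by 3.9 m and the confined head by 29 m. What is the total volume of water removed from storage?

ΔV ≈ 3.01 × 10^6 m³

A = 1900 hectares = 1.9 × 10^7 m²
Unconfined: ΔV_u = Sy × A × Δh_u = 0.039 × 1.9 × 10^7 × 3.9 = 2.89 × 10^6 m³
Confined: ΔV_c = S × A × Δh_c = 2.2 × 10^-4 × 1.9 × 10^7 × 29 = 1.212 × 10^5 m³
Total ΔV = 2.89 × 10^6 + 1.212 × 10^5 = 3.011 × 10^6 m³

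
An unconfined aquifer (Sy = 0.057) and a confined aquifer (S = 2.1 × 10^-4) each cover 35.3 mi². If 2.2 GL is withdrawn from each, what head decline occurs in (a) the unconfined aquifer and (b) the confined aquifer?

Δh_u ≈ 0.422 m; Δh_c ≈ 115 m

A = 35.3 mi² = 9.143 × 10^7 m²
ΔV = 2.2 GL = 2.2 × 10^6 m³
Unconfined: Δh_u = ΔV/(Sy·A) = 2.2 × 10^6/(0.057 × 9.143 × 10^7) = 0.4222 m
Confined: Δh_c = ΔV/(S·A) = 2.2 × 10^6/(2.1 × 10^-4 × 9.143 × 10^7) = 114.6 m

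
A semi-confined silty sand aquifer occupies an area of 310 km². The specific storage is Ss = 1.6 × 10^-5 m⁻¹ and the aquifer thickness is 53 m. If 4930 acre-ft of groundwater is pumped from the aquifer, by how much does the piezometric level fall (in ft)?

Δh ≈ 75.9 ft

S = Ss × b = 1.6 × 10^-5 m⁻¹ × 53 m = 8.48 × 10^-4
A = 310 km² = 3.1 × 10^8 m²
ΔV = 4930 acre-ft = 6.081 × 10^6 m³
Δh = ΔV / (S × A) = 6.081 × 10^6 m³ / (8.48 × 10^-4 × 3.1 × 10^8 m²) = 23.13 m
Δh = 23.13 m = 75.89 ft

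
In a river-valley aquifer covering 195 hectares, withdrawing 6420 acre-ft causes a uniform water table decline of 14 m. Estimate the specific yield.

A = 195 hectares = 1.95 × 10^6 m²
ΔV = 6420 acre-ft = 7.919 × 10^6 m³
Sy = ΔV / (A × Δh) = 7.919 × 10^6 m³ / (1.95 × 10^6 m² × 14 m) = 0.2901

Sy ≈ 0.29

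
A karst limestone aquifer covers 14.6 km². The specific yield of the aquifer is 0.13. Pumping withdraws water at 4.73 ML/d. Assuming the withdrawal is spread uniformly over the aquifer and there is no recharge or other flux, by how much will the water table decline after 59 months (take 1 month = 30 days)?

Δh ≈ 4.41 m

A = 14.6 km² = 1.46 × 10^7 m²
Q = 4.73 ML/d = 4730 m³/d
t = 59 months = 1770 d
ΔV = Q × t = 4730 m³/d × 1770 d = 8.372 × 10^6 m³
Δh = ΔV / (Sy × A) = 8.372 × 10^6 / (0.13 × 1.46 × 10^7) = 4.411 m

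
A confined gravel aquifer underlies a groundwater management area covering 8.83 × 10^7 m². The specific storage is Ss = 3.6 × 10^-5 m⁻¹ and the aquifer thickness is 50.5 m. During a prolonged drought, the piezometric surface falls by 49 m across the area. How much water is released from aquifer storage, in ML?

S = Ss × b = 3.6 × 10^-5 m⁻¹ × 50.5 m = 1.818 × 10^-3
ΔV = S × A × Δh = 0.001818 × 8.83 × 10^7 m² × 49 m = 7.866 × 10^6 m³
ΔV = 7.866 × 10^6 m³ = 7866 ML

ΔV ≈ 7870 ML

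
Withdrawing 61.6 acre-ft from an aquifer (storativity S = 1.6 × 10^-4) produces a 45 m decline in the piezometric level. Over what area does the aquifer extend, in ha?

A ≈ 1060 ha

ΔV = 61.6 acre-ft = 75980 m³
A = ΔV / (S × Δh) = 75980 / (1.6 × 10^-4 × 45) = 1.055 × 10^7 m²
A = 1.055 × 10^7 m² = 1055 ha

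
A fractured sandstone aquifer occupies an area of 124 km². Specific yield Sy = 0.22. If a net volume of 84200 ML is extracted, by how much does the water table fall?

Δh ≈ 3.09 m

A = 124 km² = 1.24 × 10^8 m²
ΔV = 84200 ML = 8.42 × 10^7 m³
Δh = ΔV / (Sy × A) = 8.42 × 10^7 m³ / (0.22 × 1.24 × 10^8 m²) = 3.087 m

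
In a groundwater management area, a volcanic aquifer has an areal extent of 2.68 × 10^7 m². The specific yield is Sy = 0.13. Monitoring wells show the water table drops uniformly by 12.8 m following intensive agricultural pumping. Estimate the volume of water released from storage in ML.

ΔV ≈ 44600 ML

ΔV = Sy × A × Δh = 0.13 × 2.68 × 10^7 m² × 12.8 m = 4.46 × 10^7 m³
ΔV = 4.46 × 10^7 m³ = 44600 ML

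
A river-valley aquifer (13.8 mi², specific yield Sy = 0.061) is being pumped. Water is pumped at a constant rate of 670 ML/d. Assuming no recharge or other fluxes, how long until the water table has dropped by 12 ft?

t ≈ 11.9 days

A = 13.8 mi² = 3.574 × 10^7 m²
Δh = 12 ft = 3.658 m
ΔV = Sy × A × Δh = 0.061 × 3.574 × 10^7 × 3.658 = 7.974 × 10^6 m³
Q = 670 ML/d = 6.7 × 10^5 m³/d
t = ΔV / Q = 7.974 × 10^6 m³ / 6.7 × 10^5 m³/d = 11.9 d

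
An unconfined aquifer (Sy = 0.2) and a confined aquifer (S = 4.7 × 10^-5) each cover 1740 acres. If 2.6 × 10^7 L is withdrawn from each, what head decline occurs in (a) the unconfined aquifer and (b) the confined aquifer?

A = 1740 acres = 7.042 × 10^6 m²
ΔV = 2.6 × 10^7 L = 26000 m³
Unconfined: Δh_u = ΔV/(Sy·A) = 26000/(0.2 × 7.042 × 10^6) = 0.01846 m
Confined: Δh_c = ΔV/(S·A) = 26000/(4.7 × 10^-5 × 7.042 × 10^6) = 78.56 m

Δh_u ≈ 0.0185 m; Δh_c ≈ 78.6 m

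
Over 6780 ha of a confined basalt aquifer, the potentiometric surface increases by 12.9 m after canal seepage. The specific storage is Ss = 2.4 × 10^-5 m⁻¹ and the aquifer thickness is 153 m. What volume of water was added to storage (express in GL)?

S = Ss × b = 2.4 × 10^-5 m⁻¹ × 153 m = 3.672 × 10^-3
A = 6780 ha = 6.78 × 10^7 m²
ΔV = S × A × Δh = 0.003672 × 6.78 × 10^7 m² × 12.9 m = 3.212 × 10^6 m³
ΔV = 3.212 × 10^6 m³ = 3.212 GL

ΔV ≈ 3.21 GL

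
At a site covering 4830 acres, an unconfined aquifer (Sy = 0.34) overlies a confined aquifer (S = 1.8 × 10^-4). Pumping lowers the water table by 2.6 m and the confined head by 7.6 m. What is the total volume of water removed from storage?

A = 4830 acres = 1.955 × 10^7 m²
Unconfined: ΔV_u = Sy × A × Δh_u = 0.34 × 1.955 × 10^7 × 2.6 = 1.728 × 10^7 m³
Confined: ΔV_c = S × A × Δh_c = 1.8 × 10^-4 × 1.955 × 10^7 × 7.6 = 26740 m³
Total ΔV = 1.728 × 10^7 + 26740 = 1.731 × 10^7 m³

ΔV ≈ 1.73 × 10^7 m³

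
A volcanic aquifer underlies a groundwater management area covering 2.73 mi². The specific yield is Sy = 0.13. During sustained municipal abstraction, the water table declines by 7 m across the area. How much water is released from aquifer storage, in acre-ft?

ΔV ≈ 5220 acre-ft

A = 2.73 mi² = 7.071 × 10^6 m²
ΔV = Sy × A × Δh = 0.13 × 7.071 × 10^6 m² × 7 m = 6.434 × 10^6 m³
ΔV = 6.434 × 10^6 m³ = 5216 acre-ft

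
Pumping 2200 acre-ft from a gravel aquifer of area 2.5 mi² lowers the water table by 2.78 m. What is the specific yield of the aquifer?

Sy ≈ 0.15

A = 2.5 mi² = 6.475 × 10^6 m²
ΔV = 2200 acre-ft = 2.714 × 10^6 m³
Sy = ΔV / (A × Δh) = 2.714 × 10^6 m³ / (6.475 × 10^6 m² × 2.78 m) = 0.1508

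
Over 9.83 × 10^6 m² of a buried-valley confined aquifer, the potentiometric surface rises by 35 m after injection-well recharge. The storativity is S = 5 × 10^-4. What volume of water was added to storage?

ΔV ≈ 1.72 × 10^5 m³

ΔV = S × A × Δh = 5 × 10^-4 × 9.83 × 10^6 m² × 35 m = 1.72 × 10^5 m³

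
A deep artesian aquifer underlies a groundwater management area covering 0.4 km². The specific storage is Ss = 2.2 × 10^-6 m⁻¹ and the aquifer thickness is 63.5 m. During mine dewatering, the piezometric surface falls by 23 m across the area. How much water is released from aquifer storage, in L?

S = Ss × b = 2.2 × 10^-6 m⁻¹ × 63.5 m = 1.397 × 10^-4
A = 0.4 km² = 4 × 10^5 m²
ΔV = S × A × Δh = 1.397 × 10^-4 × 4 × 10^5 m² × 23 m = 1285 m³
ΔV = 1285 m³ = 1.285 × 10^6 L

ΔV ≈ 1.29 × 10^6 L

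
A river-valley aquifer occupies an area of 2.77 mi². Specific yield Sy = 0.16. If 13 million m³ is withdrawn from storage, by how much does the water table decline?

A = 2.77 mi² = 7.174 × 10^6 m²
ΔV = 13 million m³ = 1.3 × 10^7 m³
Δh = ΔV / (Sy × A) = 1.3 × 10^7 m³ / (0.16 × 7.174 × 10^6 m²) = 11.33 m

Δh ≈ 11.3 m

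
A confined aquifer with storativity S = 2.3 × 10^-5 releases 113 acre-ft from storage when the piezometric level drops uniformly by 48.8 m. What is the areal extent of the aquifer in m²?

ΔV = 113 acre-ft = 1.394 × 10^5 m³
A = ΔV / (S × Δh) = 1.394 × 10^5 / (2.3 × 10^-5 × 48.8) = 1.242 × 10^8 m²

A ≈ 1.24 × 10^8 m²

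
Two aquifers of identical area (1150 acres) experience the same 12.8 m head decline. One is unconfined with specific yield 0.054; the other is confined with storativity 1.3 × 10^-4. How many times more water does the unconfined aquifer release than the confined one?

ΔV_u / ΔV_c ≈ 415

A = 1150 acres = 4.654 × 10^6 m²
Unconfined: ΔV_u = Sy × A × Δh = 0.054 × 4.654 × 10^6 × 12.8 = 3.217 × 10^6 m³
Confined: ΔV_c = S × A × Δh = 1.3 × 10^-4 × 4.654 × 10^6 × 12.8 = 7744 m³
Ratio = ΔV_u / ΔV_c = Sy / S = 0.054 / 1.3 × 10^-4 = 415.4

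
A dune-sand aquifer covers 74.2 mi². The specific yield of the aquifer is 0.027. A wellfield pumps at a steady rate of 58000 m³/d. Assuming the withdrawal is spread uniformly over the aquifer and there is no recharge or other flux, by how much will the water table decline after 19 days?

Δh ≈ 0.212 m

A = 74.2 mi² = 1.922 × 10^8 m²
ΔV = Q × t = 58000 m³/d × 19 d = 1.102 × 10^6 m³
Δh = ΔV / (Sy × A) = 1.102 × 10^6 / (0.027 × 1.922 × 10^8) = 0.2124 m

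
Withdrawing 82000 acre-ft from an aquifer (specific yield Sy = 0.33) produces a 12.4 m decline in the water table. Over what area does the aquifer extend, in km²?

A ≈ 24.7 km²

ΔV = 82000 acre-ft = 1.011 × 10^8 m³
A = ΔV / (Sy × Δh) = 1.011 × 10^8 / (0.33 × 12.4) = 2.472 × 10^7 m²
A = 2.472 × 10^7 m² = 24.72 km²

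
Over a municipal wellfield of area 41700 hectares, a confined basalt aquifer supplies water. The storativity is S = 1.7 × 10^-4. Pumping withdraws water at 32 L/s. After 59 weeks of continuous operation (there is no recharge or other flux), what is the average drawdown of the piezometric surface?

Δh ≈ 16.1 m

A = 41700 hectares = 4.17 × 10^8 m²
Q = 32 L/s = 2765 m³/d
t = 59 weeks = 413 d
ΔV = Q × t = 2765 m³/d × 413 d = 1.142 × 10^6 m³
Δh = ΔV / (S × A) = 1.142 × 10^6 / (1.7 × 10^-4 × 4.17 × 10^8) = 16.11 m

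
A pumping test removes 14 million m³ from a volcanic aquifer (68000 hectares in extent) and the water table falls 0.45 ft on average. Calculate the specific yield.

Sy ≈ 0.15

A = 68000 hectares = 6.8 × 10^8 m²
Δh = 0.45 ft = 0.1372 m
ΔV = 14 million m³ = 1.4 × 10^7 m³
Sy = ΔV / (A × Δh) = 1.4 × 10^7 m³ / (6.8 × 10^8 m² × 0.1372 m) = 0.1501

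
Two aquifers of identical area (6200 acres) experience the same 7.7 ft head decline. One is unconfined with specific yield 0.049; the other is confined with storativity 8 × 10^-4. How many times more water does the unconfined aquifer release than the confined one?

A = 6200 acres = 2.509 × 10^7 m²
Δh = 7.7 ft = 2.347 m
Unconfined: ΔV_u = Sy × A × Δh = 0.049 × 2.509 × 10^7 × 2.347 = 2.885 × 10^6 m³
Confined: ΔV_c = S × A × Δh = 8 × 10^-4 × 2.509 × 10^7 × 2.347 = 47110 m³
Ratio = ΔV_u / ΔV_c = Sy / S = 0.049 / 8 × 10^-4 = 61.25

ΔV_u / ΔV_c ≈ 61.2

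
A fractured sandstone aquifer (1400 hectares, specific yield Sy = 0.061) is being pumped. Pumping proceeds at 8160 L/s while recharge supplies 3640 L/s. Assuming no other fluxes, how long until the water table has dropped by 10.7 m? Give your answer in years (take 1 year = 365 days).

t ≈ 0.0641 years

A = 1400 hectares = 1.4 × 10^7 m²
ΔV = Sy × A × Δh = 0.061 × 1.4 × 10^7 × 10.7 = 9.138 × 10^6 m³
Net withdrawal = 8160 − 3640 = 4520 L/s = 3.905 × 10^5 m³/d
t = ΔV / Q = 9.138 × 10^6 m³ / 3.905 × 10^5 m³/d = 23.4 d
t = 23.4 d ≈ 0.06411 years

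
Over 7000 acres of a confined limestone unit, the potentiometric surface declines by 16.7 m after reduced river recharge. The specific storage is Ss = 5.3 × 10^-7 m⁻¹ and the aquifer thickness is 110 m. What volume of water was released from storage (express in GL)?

S = Ss × b = 5.3 × 10^-7 m⁻¹ × 110 m = 5.83 × 10^-5
A = 7000 acres = 2.833 × 10^7 m²
ΔV = S × A × Δh = 5.83 × 10^-5 × 2.833 × 10^7 m² × 16.7 m = 27580 m³
ΔV = 27580 m³ = 0.02758 GL

ΔV ≈ 0.0276 GL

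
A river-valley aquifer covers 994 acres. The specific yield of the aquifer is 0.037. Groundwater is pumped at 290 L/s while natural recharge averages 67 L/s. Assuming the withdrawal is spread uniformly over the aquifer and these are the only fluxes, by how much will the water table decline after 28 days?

A = 994 acres = 4.023 × 10^6 m²
Net abstraction = 290 − 67 = 223 L/s
Q_net = 223 L/s = 19270 m³/d
ΔV = Q × t = 19270 m³/d × 28 d = 5.395 × 10^5 m³
Δh = ΔV / (Sy × A) = 5.395 × 10^5 / (0.037 × 4.023 × 10^6) = 3.625 m

Δh ≈ 3.62 m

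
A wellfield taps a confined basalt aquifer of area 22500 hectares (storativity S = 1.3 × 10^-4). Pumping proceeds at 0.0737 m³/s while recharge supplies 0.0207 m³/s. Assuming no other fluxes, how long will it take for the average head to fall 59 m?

A = 22500 hectares = 2.25 × 10^8 m²
ΔV = S × A × Δh = 1.3 × 10^-4 × 2.25 × 10^8 × 59 = 1.726 × 10^6 m³
Net withdrawal = 0.0737 − 0.0207 = 0.053 m³/s = 4579 m³/d
t = ΔV / Q = 1.726 × 10^6 m³ / 4579 m³/d = 376.9 d

t ≈ 377 days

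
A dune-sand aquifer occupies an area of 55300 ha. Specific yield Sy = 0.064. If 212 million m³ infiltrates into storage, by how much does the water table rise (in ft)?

A = 55300 ha = 5.53 × 10^8 m²
ΔV = 212 million m³ = 2.12 × 10^8 m³
Δh = ΔV / (Sy × A) = 2.12 × 10^8 m³ / (0.064 × 5.53 × 10^8 m²) = 5.99 m
Δh = 5.99 m = 19.65 ft

Δh ≈ 19.7 ft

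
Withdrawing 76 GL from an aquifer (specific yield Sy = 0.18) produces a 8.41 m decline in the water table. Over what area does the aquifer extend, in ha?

A ≈ 5020 ha

ΔV = 76 GL = 7.6 × 10^7 m³
A = ΔV / (Sy × Δh) = 7.6 × 10^7 / (0.18 × 8.41) = 5.02 × 10^7 m²
A = 5.02 × 10^7 m² = 5020 ha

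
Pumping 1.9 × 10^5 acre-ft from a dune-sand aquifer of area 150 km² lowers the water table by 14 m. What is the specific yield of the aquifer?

Sy ≈ 0.11

A = 150 km² = 1.5 × 10^8 m²
ΔV = 1.9 × 10^5 acre-ft = 2.344 × 10^8 m³
Sy = ΔV / (A × Δh) = 2.344 × 10^8 m³ / (1.5 × 10^8 m² × 14 m) = 0.1116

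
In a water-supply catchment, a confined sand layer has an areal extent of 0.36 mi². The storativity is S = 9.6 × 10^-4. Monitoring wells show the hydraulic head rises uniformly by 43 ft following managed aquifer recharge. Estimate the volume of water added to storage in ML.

A = 0.36 mi² = 9.324 × 10^5 m²
Δh = 43 ft = 13.11 m
ΔV = S × A × Δh = 9.6 × 10^-4 × 9.324 × 10^5 m² × 13.11 m = 11730 m³
ΔV = 11730 m³ = 11.73 ML

ΔV ≈ 11.7 ML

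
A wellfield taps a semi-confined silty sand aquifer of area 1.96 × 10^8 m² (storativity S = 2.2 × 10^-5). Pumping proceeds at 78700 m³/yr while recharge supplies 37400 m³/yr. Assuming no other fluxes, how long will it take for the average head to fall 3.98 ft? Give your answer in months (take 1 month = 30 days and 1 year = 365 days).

Δh = 3.98 ft = 1.213 m
ΔV = S × A × Δh = 2.2 × 10^-5 × 1.96 × 10^8 × 1.213 = 5231 m³
Net withdrawal = 78700 − 37400 = 41300 m³/yr = 113.2 m³/d
t = ΔV / Q = 5231 m³ / 113.2 m³/d = 46.23 d
t = 46.23 d ≈ 1.541 months

t ≈ 1.54 months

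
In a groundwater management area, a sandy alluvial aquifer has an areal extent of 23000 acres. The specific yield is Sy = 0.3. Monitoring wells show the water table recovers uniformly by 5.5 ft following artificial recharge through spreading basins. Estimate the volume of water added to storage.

ΔV ≈ 4.68 × 10^7 m³

A = 23000 acres = 9.308 × 10^7 m²
Δh = 5.5 ft = 1.676 m
ΔV = Sy × A × Δh = 0.3 × 9.308 × 10^7 m² × 1.676 m = 4.681 × 10^7 m³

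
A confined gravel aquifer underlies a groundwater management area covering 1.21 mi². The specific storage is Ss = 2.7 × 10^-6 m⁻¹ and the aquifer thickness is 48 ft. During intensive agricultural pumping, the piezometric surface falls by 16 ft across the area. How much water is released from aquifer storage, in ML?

ΔV ≈ 0.604 ML

b = 48 ft = 14.63 m
S = Ss × b = 2.7 × 10^-6 m⁻¹ × 14.63 m = 3.95 × 10^-5
A = 1.21 mi² = 3.134 × 10^6 m²
Δh = 16 ft = 4.877 m
ΔV = S × A × Δh = 3.95 × 10^-5 × 3.134 × 10^6 m² × 4.877 m = 603.7 m³
ΔV = 603.7 m³ = 0.6037 ML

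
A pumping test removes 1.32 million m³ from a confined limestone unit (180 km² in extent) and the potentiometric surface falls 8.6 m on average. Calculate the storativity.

A = 180 km² = 1.8 × 10^8 m²
ΔV = 1.32 million m³ = 1.32 × 10^6 m³
S = ΔV / (A × Δh) = 1.32 × 10^6 m³ / (1.8 × 10^8 m² × 8.6 m) = 8.527 × 10^-4

S ≈ 8.5 × 10^-4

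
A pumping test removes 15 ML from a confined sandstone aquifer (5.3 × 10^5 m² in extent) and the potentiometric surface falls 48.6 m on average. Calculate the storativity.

S ≈ 5.8 × 10^-4

ΔV = 15 ML = 15000 m³
S = ΔV / (A × Δh) = 15000 m³ / (5.3 × 10^5 m² × 48.6 m) = 5.823 × 10^-4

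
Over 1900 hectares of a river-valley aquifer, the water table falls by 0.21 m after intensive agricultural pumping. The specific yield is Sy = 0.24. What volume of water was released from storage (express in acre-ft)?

A = 1900 hectares = 1.9 × 10^7 m²
ΔV = Sy × A × Δh = 0.24 × 1.9 × 10^7 m² × 0.21 m = 9.576 × 10^5 m³
ΔV = 9.576 × 10^5 m³ = 776.3 acre-ft

ΔV ≈ 776 acre-ft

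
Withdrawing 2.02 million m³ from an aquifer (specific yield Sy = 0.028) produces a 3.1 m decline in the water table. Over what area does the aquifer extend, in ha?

A ≈ 2330 ha

ΔV = 2.02 million m³ = 2.02 × 10^6 m³
A = ΔV / (Sy × Δh) = 2.02 × 10^6 / (0.028 × 3.1) = 2.327 × 10^7 m²
A = 2.327 × 10^7 m² = 2327 ha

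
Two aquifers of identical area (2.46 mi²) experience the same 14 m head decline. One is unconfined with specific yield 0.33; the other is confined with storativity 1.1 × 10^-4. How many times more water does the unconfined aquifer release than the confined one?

ΔV_u / ΔV_c ≈ 3000

A = 2.46 mi² = 6.371 × 10^6 m²
Unconfined: ΔV_u = Sy × A × Δh = 0.33 × 6.371 × 10^6 × 14 = 2.944 × 10^7 m³
Confined: ΔV_c = S × A × Δh = 1.1 × 10^-4 × 6.371 × 10^6 × 14 = 9812 m³
Ratio = ΔV_u / ΔV_c = Sy / S = 0.33 / 1.1 × 10^-4 = 3000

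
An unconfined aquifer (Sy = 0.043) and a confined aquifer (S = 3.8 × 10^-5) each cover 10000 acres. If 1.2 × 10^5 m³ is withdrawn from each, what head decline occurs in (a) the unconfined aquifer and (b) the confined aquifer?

A = 10000 acres = 4.047 × 10^7 m²
Unconfined: Δh_u = ΔV/(Sy·A) = 1.2 × 10^5/(0.043 × 4.047 × 10^7) = 0.06896 m
Confined: Δh_c = ΔV/(S·A) = 1.2 × 10^5/(3.8 × 10^-5 × 4.047 × 10^7) = 78.03 m

Δh_u ≈ 0.069 m; Δh_c ≈ 78 m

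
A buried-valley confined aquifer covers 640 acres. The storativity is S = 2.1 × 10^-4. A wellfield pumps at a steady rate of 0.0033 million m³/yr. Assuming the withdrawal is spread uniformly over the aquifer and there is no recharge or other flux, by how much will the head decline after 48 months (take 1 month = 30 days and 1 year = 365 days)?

A = 640 acres = 2.59 × 10^6 m²
Q = 0.0033 million m³/yr = 9.041 m³/d
t = 48 months = 1440 d
ΔV = Q × t = 9.041 m³/d × 1440 d = 13020 m³
Δh = ΔV / (S × A) = 13020 / (2.1 × 10^-4 × 2.59 × 10^6) = 23.94 m

Δh ≈ 23.9 m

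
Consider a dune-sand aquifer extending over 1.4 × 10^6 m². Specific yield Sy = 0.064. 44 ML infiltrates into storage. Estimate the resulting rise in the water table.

Δh ≈ 0.491 m

ΔV = 44 ML = 44000 m³
Δh = ΔV / (Sy × A) = 44000 m³ / (0.064 × 1.4 × 10^6 m²) = 0.4911 m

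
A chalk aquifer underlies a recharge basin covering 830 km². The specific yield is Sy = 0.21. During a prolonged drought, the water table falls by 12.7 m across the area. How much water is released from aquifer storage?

A = 830 km² = 8.3 × 10^8 m²
ΔV = Sy × A × Δh = 0.21 × 8.3 × 10^8 m² × 12.7 m = 2.214 × 10^9 m³

ΔV ≈ 2.21 × 10^9 m³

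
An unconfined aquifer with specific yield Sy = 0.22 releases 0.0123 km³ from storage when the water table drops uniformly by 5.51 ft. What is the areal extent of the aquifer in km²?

A ≈ 33.3 km²

Δh = 5.51 ft = 1.679 m
ΔV = 0.0123 km³ = 1.23 × 10^7 m³
A = ΔV / (Sy × Δh) = 1.23 × 10^7 / (0.22 × 1.679) = 3.329 × 10^7 m²
A = 3.329 × 10^7 m² = 33.29 km²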